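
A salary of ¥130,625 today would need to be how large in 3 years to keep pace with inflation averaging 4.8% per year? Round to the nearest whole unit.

¥150,352

Cumulative price-level factor: (1+4.8%)^3 = 1.151022592.
The nominal amount required is ¥130,625 scaled up by that factor.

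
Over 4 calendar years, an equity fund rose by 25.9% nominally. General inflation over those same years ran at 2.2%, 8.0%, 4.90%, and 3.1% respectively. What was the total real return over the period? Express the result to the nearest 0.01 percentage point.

5.47%

Cumulative inflation factor: 1.022 × 1.080 × 1.0490 × 1.031 ≈ 1.19374.
Nominal growth factor: 1.25900. Real growth factor = 1.25900 / 1.19374 ≈ 1.05467.
Total real return ≈ 5.4671%.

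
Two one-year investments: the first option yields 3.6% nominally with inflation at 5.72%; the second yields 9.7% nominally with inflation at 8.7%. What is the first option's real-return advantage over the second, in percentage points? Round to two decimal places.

The first option real return: 1.036/1.0572 − 1 = -2.005%.
The second real return: 1.097/1.087 − 1 = 0.920%.
Difference: -2.005 − 0.920 = -2.925 pp.

-2.93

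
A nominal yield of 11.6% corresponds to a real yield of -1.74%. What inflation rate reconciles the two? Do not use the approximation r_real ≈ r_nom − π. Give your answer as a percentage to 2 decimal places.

From (1+r_nom) = (1+r_real)(1+π), we get 1+π = (1 + 11.6%)/(1 − 1.74%) = 1.116/0.9826 ≈ 1.13576.
So π ≈ 13.5762%.

13.58%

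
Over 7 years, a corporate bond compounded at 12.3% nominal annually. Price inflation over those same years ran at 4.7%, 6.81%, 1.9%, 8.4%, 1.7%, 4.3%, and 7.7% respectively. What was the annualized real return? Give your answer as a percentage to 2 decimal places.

6.91%

Cumulative inflation factor: 1.047 × 1.0681 × 1.019 × 1.084 × 1.017 × 1.043 × 1.077 ≈ 1.41118.
Nominal growth factor: 2.25247. Real growth factor = 2.25247 / 1.41118 ≈ 1.59616.
Annualized: 1.59616^(1/7) − 1 ≈ 0.06908.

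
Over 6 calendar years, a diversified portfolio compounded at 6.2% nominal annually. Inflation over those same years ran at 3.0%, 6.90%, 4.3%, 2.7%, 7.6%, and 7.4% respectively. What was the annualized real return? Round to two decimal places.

0.86%

Cumulative inflation factor: 1.030 × 1.0690 × 1.043 × 1.027 × 1.076 × 1.074 ≈ 1.36297.
Nominal growth factor: 1.43465. Real growth factor = 1.43465 / 1.36297 ≈ 1.05259.
Annualized: 1.05259^(1/6) − 1 ≈ 0.00858.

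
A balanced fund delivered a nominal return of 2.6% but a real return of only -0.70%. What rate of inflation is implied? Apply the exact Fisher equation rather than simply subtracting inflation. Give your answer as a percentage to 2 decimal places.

3.32%

From (1+r_nom) = (1+r_real)(1+π), we get 1+π = (1 + 2.6%)/(1 − 0.70%) = 1.026/0.9930 ≈ 1.03323.
So π ≈ 3.3233%.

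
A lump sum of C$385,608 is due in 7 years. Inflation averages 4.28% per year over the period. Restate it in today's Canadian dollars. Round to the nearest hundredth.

C$287,566.89

Price-level factor over 7 years: (1 + 4.28%)^7 ≈ 1.3409332430.
Purchasing power today: C$385,608 divided by that factor.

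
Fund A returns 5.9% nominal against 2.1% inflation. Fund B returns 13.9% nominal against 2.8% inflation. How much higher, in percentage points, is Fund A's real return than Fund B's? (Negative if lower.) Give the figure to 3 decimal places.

Fund A real return: 1.059/1.021 − 1 = 3.7218%.
Fund B real return: 1.139/1.028 − 1 = 10.7977%.
Difference: 3.7218 − 10.7977 = -7.0759 pp.

-7.076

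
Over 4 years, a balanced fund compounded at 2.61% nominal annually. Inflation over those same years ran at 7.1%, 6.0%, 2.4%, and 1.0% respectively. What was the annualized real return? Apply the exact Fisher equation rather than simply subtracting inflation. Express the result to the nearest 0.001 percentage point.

-1.426%

Cumulative inflation factor: 1.071 × 1.060 × 1.024 × 1.010 ≈ 1.17413.
Nominal growth factor: 1.10856. Real growth factor = 1.10856 / 1.17413 ≈ 0.94415.
Annualized: 0.94415^(1/4) − 1 ≈ -0.01426.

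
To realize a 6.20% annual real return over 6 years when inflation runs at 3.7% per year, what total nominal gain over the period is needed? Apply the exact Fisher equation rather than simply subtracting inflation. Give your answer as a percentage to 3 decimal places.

Required annual nominal rate: (1+6.20%)(1+3.7%) − 1 = 10.1294%.
Cumulative over 6 years: (1 + 0.101294)^6 − 1 ≈ 0.78410.

78.410%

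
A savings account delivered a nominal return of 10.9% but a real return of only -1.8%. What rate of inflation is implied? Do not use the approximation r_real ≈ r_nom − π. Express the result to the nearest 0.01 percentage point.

12.93%

From (1+r_nom) = (1+r_real)(1+π), we get 1+π = (1 + 10.9%)/(1 − 1.8%) = 1.109/0.982 ≈ 1.12933.
So π ≈ 12.9328%.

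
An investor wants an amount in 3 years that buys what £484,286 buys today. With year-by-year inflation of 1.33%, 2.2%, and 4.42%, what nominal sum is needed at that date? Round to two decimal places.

£523,690.31

Cumulative price-level factor: 1.0133 × 1.022 × 1.0442 ≈ 1.0813657929.
Multiplying £484,286 by the price-level factor gives the future nominal sum.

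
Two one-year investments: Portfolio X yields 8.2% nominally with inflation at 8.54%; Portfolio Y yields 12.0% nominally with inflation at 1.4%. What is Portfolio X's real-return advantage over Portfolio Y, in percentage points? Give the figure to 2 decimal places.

-10.77

Portfolio X real return: 1.082/1.0854 − 1 = -0.313%.
Portfolio Y real return: 1.120/1.014 − 1 = 10.454%.
Difference: -0.313 − 10.454 = -10.767 pp.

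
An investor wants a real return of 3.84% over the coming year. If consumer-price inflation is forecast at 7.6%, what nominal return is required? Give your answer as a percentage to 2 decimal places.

11.73%

By the Fisher equation, 1 + r_nom = (1 + 3.84%)(1 + 7.6%) = 1.0384 × 1.076 = 1.1173184.
So r_nom = 11.73184%.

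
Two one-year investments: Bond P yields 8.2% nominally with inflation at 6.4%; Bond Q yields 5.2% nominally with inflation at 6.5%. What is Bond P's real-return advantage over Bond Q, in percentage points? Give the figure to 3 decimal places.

2.912

Bond P real return: 1.082/1.064 − 1 = 1.6917%.
Bond Q real return: 1.052/1.065 − 1 = -1.2207%.
Difference: 1.6917 − (-1.2207) = 2.9124 pp.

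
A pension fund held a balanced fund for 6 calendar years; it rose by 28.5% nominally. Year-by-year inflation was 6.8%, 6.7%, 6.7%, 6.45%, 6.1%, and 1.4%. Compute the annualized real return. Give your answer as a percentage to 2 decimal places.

-1.33%

Cumulative inflation factor: 1.068 × 1.067 × 1.067 × 1.0645 × 1.061 × 1.014 ≈ 1.39251.
Nominal growth factor: 1.28500. Real growth factor = 1.28500 / 1.39251 ≈ 0.92279.
Annualized: 0.92279^(1/6) − 1 ≈ -0.01330.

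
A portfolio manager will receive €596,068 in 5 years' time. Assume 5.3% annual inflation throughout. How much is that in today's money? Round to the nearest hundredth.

Price-level factor over 5 years: (1 + 5.3%)^5 ≈ 1.2946186406.
Purchasing power today: €596,068 divided by that factor.

€460,419.76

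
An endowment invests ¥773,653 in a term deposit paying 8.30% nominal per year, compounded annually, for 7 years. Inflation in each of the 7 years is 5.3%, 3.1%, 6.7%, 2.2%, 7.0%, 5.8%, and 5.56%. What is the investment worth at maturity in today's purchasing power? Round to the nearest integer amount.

Nominal value at maturity: ¥773,653 × (1 + 8.30%)^7 ≈ ¥1,351,903.
Price-level factor over 7 years: 1.053 × 1.031 × 1.067 × 1.022 × 1.070 × 1.058 × 1.0556 ≈ 1.4147222327.
Dividing the nominal maturity value by the price-level factor gives the value in today's money.

¥955,596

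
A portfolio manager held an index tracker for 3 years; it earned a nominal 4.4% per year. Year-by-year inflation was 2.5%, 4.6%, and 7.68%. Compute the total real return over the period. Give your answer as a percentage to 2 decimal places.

-1.44%

Cumulative inflation factor: 1.025 × 1.046 × 1.0768 ≈ 1.15449.
Nominal growth factor: 1.13789. Real growth factor = 1.13789 / 1.15449 ≈ 0.98562.
Total real return ≈ -1.4377%.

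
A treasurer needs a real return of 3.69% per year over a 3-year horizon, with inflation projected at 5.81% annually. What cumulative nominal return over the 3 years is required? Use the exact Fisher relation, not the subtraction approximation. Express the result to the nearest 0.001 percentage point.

Required annual nominal rate: (1+3.69%)(1+5.81%) − 1 = 9.714389%.
Cumulative over 3 years: (1 + 0.09714389)^3 − 1 ≈ 0.32066.

32.066%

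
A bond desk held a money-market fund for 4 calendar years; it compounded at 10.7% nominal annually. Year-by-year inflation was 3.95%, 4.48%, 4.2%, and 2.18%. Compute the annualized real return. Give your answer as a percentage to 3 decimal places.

Cumulative inflation factor: 1.0395 × 1.0448 × 1.042 × 1.0218 ≈ 1.15636.
Nominal growth factor: 1.50173. Real growth factor = 1.50173 / 1.15636 ≈ 1.29867.
Annualized: 1.29867^(1/4) − 1 ≈ 0.06752.

6.752%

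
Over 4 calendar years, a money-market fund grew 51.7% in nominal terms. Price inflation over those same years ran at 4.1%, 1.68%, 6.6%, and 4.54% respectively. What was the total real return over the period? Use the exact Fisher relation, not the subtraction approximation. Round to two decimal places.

Cumulative inflation factor: 1.041 × 1.0168 × 1.066 × 1.0454 ≈ 1.17958.
Nominal growth factor: 1.51700. Real growth factor = 1.51700 / 1.17958 ≈ 1.28606.
Total real return ≈ 28.6055%.

28.61%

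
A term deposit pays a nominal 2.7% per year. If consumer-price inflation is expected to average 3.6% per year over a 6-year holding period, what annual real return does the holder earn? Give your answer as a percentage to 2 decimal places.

-0.87%

With constant rates the annual real return is the same each year: (1+2.7%)/(1+3.6%) − 1 = -0.00869.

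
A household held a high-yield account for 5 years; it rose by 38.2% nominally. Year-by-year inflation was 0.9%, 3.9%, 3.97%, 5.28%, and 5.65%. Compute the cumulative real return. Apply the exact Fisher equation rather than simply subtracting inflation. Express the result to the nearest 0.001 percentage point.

Cumulative inflation factor: 1.009 × 1.039 × 1.0397 × 1.0528 × 1.0565 ≈ 1.21236.
Nominal growth factor: 1.38200. Real growth factor = 1.38200 / 1.21236 ≈ 1.13993.
Total real return ≈ 13.9929%.

13.993%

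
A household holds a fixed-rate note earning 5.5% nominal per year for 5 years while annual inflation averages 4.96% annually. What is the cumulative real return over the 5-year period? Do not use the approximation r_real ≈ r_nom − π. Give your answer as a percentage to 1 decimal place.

The annual real rate is (1+5.5%)/(1+4.96%) − 1 = 0.5145%.
Compounded over 5 years: (1 + 0.005145)^5 − 1 ≈ 0.02599.

2.6%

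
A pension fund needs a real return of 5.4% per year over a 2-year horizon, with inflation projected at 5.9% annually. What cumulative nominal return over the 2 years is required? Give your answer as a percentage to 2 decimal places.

24.59%

Required annual nominal rate: (1+5.4%)(1+5.9%) − 1 = 11.6186%.
Cumulative over 2 years: (1 + 0.116186)^2 − 1 ≈ 0.24587.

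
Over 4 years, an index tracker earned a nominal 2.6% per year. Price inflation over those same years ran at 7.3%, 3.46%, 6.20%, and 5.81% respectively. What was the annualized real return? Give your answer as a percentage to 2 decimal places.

-2.92%

Cumulative inflation factor: 1.073 × 1.0346 × 1.0620 × 1.0581 ≈ 1.24745.
Nominal growth factor: 1.10813. Real growth factor = 1.10813 / 1.24745 ≈ 0.88831.
Annualized: 0.88831^(1/4) − 1 ≈ -0.02917.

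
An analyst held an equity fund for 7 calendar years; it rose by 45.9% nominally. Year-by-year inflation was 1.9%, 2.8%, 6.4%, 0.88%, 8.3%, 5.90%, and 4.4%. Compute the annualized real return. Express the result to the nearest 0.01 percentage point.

1.16%

Cumulative inflation factor: 1.019 × 1.028 × 1.064 × 1.0088 × 1.083 × 1.0590 × 1.044 ≈ 1.34629.
Nominal growth factor: 1.45900. Real growth factor = 1.45900 / 1.34629 ≈ 1.08372.
Annualized: 1.08372^(1/7) − 1 ≈ 0.01155.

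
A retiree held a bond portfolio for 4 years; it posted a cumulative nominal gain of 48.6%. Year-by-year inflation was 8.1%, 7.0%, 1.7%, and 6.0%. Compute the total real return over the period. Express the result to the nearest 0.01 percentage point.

Cumulative inflation factor: 1.081 × 1.070 × 1.017 × 1.060 ≈ 1.24691.
Nominal growth factor: 1.48600. Real growth factor = 1.48600 / 1.24691 ≈ 1.19174.
Total real return ≈ 19.1743%.

19.17%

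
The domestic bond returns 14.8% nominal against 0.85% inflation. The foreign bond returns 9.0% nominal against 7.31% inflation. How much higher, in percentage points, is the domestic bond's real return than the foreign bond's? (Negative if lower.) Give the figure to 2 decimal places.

12.26

The domestic bond real return: 1.148/1.0085 − 1 = 13.832%.
The foreign bond real return: 1.090/1.0731 − 1 = 1.575%.
Difference: 13.832 − 1.575 = 12.257 pp.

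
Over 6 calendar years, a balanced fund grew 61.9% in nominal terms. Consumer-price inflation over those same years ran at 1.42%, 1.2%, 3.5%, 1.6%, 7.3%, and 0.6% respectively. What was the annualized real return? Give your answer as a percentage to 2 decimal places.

5.64%

Cumulative inflation factor: 1.0142 × 1.012 × 1.035 × 1.016 × 1.073 × 1.006 ≈ 1.16503.
Nominal growth factor: 1.61900. Real growth factor = 1.61900 / 1.16503 ≈ 1.38967.
Annualized: 1.38967^(1/6) − 1 ≈ 0.05638.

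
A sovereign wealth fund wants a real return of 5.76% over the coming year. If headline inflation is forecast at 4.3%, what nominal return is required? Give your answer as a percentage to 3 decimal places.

10.308%

By the Fisher equation, 1 + r_nom = (1 + 5.76%)(1 + 4.3%) = 1.0576 × 1.043 = 1.1030768.
So r_nom = 10.30768%.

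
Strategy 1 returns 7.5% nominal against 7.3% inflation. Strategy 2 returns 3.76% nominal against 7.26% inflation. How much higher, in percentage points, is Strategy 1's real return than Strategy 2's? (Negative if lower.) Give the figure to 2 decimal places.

3.45

Strategy 1 real return: 1.075/1.073 − 1 = 0.186%.
Strategy 2 real return: 1.0376/1.0726 − 1 = -3.263%.
Difference: 0.186 − (-3.263) = 3.449 pp.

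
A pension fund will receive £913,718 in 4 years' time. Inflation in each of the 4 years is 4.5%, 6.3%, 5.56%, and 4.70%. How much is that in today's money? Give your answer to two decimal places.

£744,246.09

Price-level factor over 4 years: 1.045 × 1.063 × 1.0556 × 1.0470 ≈ 1.2277095050.
Purchasing power today: £913,718 divided by that factor.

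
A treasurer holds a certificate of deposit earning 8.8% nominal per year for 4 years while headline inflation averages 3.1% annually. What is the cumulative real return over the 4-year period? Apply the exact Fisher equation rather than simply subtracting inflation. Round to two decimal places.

The annual real rate is (1+8.8%)/(1+3.1%) − 1 = 5.5286%.
Compounded over 4 years: (1 + 0.055286)^4 − 1 ≈ 0.24017.

24.02%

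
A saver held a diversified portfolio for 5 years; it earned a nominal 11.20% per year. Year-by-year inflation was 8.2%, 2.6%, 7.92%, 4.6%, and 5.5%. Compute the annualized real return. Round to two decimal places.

Cumulative inflation factor: 1.082 × 1.026 × 1.0792 × 1.046 × 1.055 ≈ 1.32209.
Nominal growth factor: 1.70029. Real growth factor = 1.70029 / 1.32209 ≈ 1.28607.
Annualized: 1.28607^(1/5) − 1 ≈ 0.05161.

5.16%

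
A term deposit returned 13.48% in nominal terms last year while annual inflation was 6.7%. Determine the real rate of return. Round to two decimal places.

Real return via the Fisher equation: (1 + 13.48%)/(1 + 6.7%) − 1 = 1.1348/1.067 − 1 ≈ 0.06354.

6.35%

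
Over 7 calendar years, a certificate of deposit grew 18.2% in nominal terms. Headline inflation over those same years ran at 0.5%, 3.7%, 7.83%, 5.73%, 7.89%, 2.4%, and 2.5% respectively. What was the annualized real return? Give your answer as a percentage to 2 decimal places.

-1.83%

Cumulative inflation factor: 1.005 × 1.037 × 1.0783 × 1.0573 × 1.0789 × 1.024 × 1.025 ≈ 1.34551.
Nominal growth factor: 1.18200. Real growth factor = 1.18200 / 1.34551 ≈ 0.87848.
Annualized: 0.87848^(1/7) − 1 ≈ -0.01834.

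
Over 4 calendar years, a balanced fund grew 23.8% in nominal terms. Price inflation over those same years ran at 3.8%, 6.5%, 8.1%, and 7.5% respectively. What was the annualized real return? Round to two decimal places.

Cumulative inflation factor: 1.038 × 1.065 × 1.081 × 1.075 ≈ 1.28464.
Nominal growth factor: 1.23800. Real growth factor = 1.23800 / 1.28464 ≈ 0.96369.
Annualized: 0.96369^(1/4) − 1 ≈ -0.00920.

-0.92%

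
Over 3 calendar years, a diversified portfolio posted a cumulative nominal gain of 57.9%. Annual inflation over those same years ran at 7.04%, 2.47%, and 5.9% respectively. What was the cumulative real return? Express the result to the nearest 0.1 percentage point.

35.9%

Cumulative inflation factor: 1.0704 × 1.0247 × 1.059 ≈ 1.16155.
Nominal growth factor: 1.57900. Real growth factor = 1.57900 / 1.16155 ≈ 1.35939.
Total real return ≈ 35.9388%.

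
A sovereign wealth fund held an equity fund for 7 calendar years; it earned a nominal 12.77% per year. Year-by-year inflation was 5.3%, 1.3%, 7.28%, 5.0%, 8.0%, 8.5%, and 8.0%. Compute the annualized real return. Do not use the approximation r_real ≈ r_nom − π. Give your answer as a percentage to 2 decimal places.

Cumulative inflation factor: 1.053 × 1.013 × 1.0728 × 1.050 × 1.080 × 1.085 × 1.080 ≈ 1.52063.
Nominal growth factor: 2.31929. Real growth factor = 2.31929 / 1.52063 ≈ 1.52522.
Annualized: 1.52522^(1/7) − 1 ≈ 0.06216.

6.22%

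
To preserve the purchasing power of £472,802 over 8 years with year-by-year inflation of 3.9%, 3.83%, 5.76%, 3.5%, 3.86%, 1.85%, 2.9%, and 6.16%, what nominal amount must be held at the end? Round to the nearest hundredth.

£645,156.59

Cumulative price-level factor: 1.039 × 1.0383 × 1.0576 × 1.035 × 1.0386 × 1.0185 × 1.029 × 1.0616 ≈ 1.3645386133.
The nominal amount required is £472,802 scaled up by that factor.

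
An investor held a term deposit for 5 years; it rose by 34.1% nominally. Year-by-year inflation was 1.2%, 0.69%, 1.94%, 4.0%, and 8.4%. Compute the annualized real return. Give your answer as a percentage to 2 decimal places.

Cumulative inflation factor: 1.012 × 1.0069 × 1.0194 × 1.040 × 1.084 ≈ 1.17105.
Nominal growth factor: 1.34100. Real growth factor = 1.34100 / 1.17105 ≈ 1.14513.
Annualized: 1.14513^(1/5) − 1 ≈ 0.02747.

2.75%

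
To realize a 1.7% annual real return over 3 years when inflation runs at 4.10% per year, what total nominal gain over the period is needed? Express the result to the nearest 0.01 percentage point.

18.66%

Required annual nominal rate: (1+1.7%)(1+4.10%) − 1 = 5.8697%.
Cumulative over 3 years: (1 + 0.058697)^3 − 1 ≈ 0.18663.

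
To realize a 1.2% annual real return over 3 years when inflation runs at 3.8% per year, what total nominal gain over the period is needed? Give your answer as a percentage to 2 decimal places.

15.91%

Required annual nominal rate: (1+1.2%)(1+3.8%) − 1 = 5.0456%.
Cumulative over 3 years: (1 + 0.050456)^3 − 1 ≈ 0.15913.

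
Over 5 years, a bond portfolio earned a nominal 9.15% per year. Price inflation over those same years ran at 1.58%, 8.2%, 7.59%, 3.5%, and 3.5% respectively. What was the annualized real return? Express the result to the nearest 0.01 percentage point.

4.11%

Cumulative inflation factor: 1.0158 × 1.082 × 1.0759 × 1.035 × 1.035 ≈ 1.26674.
Nominal growth factor: 1.54924. Real growth factor = 1.54924 / 1.26674 ≈ 1.22301.
Annualized: 1.22301^(1/5) − 1 ≈ 0.04108.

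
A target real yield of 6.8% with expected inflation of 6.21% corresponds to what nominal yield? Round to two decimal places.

13.43%

By the Fisher equation, 1 + r_nom = (1 + 6.8%)(1 + 6.21%) = 1.068 × 1.0621 = 1.1343228.
So r_nom = 13.43228%.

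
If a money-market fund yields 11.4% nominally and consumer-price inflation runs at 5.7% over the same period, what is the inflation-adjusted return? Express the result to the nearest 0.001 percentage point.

5.393%

Real return via the Fisher equation: (1 + 11.4%)/(1 + 5.7%) − 1 = 1.114/1.057 − 1 ≈ 0.05393.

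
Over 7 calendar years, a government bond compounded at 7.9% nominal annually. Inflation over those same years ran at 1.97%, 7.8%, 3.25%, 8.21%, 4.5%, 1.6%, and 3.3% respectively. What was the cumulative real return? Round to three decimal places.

Cumulative inflation factor: 1.0197 × 1.078 × 1.0325 × 1.0821 × 1.045 × 1.016 × 1.033 ≈ 1.34697.
Nominal growth factor: 1.70275. Real growth factor = 1.70275 / 1.34697 ≈ 1.26413.
Total real return ≈ 26.4128%.

26.413%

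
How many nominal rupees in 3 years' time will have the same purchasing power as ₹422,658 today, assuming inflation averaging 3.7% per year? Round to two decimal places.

Cumulative price-level factor: (1+3.7%)^3 = 1.115157653.
Multiplying ₹422,658 by the price-level factor gives the future nominal sum.

₹471,330.30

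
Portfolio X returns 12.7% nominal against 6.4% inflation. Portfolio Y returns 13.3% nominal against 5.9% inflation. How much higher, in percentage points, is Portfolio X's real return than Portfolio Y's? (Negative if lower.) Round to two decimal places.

Portfolio X real return: 1.127/1.064 − 1 = 5.921%.
Portfolio Y real return: 1.133/1.059 − 1 = 6.988%.
Difference: 5.921 − 6.988 = -1.067 pp.

-1.07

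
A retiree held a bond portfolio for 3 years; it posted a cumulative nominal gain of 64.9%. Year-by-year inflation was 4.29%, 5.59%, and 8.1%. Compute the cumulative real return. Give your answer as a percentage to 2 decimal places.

Cumulative inflation factor: 1.0429 × 1.0559 × 1.081 ≈ 1.19040.
Nominal growth factor: 1.64900. Real growth factor = 1.64900 / 1.19040 ≈ 1.38525.
Total real return ≈ 38.5254%.

38.53%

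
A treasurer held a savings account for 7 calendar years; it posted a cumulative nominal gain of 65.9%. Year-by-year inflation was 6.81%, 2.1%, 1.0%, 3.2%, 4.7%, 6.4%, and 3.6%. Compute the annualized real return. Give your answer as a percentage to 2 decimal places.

Cumulative inflation factor: 1.0681 × 1.021 × 1.010 × 1.032 × 1.047 × 1.064 × 1.036 ≈ 1.31186.
Nominal growth factor: 1.65900. Real growth factor = 1.65900 / 1.31186 ≈ 1.26462.
Annualized: 1.26462^(1/7) − 1 ≈ 0.03411.

3.41%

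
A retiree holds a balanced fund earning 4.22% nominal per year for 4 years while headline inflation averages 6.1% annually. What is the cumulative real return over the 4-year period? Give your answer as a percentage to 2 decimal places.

-6.90%

The annual real rate is (1+4.22%)/(1+6.1%) − 1 = -1.7719%.
Compounded over 4 years: (1 + -0.017719)^4 − 1 ≈ -0.06901.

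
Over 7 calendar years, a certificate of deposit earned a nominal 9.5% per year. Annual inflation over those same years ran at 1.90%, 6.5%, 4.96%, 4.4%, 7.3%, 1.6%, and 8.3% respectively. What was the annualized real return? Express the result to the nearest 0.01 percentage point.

4.32%

Cumulative inflation factor: 1.0190 × 1.065 × 1.0496 × 1.044 × 1.073 × 1.016 × 1.083 ≈ 1.40401.
Nominal growth factor: 1.88755. Real growth factor = 1.88755 / 1.40401 ≈ 1.34440.
Annualized: 1.34440^(1/7) − 1 ≈ 0.04318.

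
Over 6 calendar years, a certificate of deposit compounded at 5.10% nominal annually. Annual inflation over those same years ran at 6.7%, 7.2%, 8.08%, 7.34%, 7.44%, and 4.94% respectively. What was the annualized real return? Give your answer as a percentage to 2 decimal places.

-1.73%

Cumulative inflation factor: 1.067 × 1.072 × 1.0808 × 1.0734 × 1.0744 × 1.0494 ≈ 1.49614.
Nominal growth factor: 1.34777. Real growth factor = 1.34777 / 1.49614 ≈ 0.90083.
Annualized: 0.90083^(1/6) − 1 ≈ -0.01726.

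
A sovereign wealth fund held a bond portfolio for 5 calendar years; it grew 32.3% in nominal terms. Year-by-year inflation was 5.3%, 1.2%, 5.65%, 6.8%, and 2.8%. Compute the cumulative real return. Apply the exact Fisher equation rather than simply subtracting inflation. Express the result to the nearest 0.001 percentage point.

7.033%

Cumulative inflation factor: 1.053 × 1.012 × 1.0565 × 1.068 × 1.028 ≈ 1.23607.
Nominal growth factor: 1.32300. Real growth factor = 1.32300 / 1.23607 ≈ 1.07033.
Total real return ≈ 7.0329%.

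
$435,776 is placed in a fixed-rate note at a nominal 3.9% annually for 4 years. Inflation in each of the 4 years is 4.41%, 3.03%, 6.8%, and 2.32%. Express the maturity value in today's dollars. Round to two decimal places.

Nominal value at maturity: $435,776 × (1 + 3.9%)^4 ≈ $507,838.36.
Price-level factor over 4 years: 1.0441 × 1.0303 × 1.068 × 1.0232 ≈ 1.1755404557.
The maturity value deflated by that factor is the answer in today's purchasing power.

$432,004.15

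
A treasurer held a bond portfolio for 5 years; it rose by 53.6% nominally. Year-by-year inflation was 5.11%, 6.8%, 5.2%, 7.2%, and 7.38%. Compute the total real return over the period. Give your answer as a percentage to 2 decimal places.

12.99%

Cumulative inflation factor: 1.0511 × 1.068 × 1.052 × 1.072 × 1.0738 ≈ 1.35941.
Nominal growth factor: 1.53600. Real growth factor = 1.53600 / 1.35941 ≈ 1.12991.
Total real return ≈ 12.9905%.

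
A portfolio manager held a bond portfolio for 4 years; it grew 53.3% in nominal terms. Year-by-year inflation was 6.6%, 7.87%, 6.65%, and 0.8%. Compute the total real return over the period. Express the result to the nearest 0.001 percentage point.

Cumulative inflation factor: 1.066 × 1.0787 × 1.0665 × 1.008 ≈ 1.23617.
Nominal growth factor: 1.53300. Real growth factor = 1.53300 / 1.23617 ≈ 1.24012.
Total real return ≈ 24.0118%.

24.012%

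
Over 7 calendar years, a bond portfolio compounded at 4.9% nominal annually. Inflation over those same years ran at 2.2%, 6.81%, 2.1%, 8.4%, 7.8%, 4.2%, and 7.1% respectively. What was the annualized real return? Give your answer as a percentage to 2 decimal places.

-0.56%

Cumulative inflation factor: 1.022 × 1.0681 × 1.021 × 1.084 × 1.078 × 1.042 × 1.071 ≈ 1.45343.
Nominal growth factor: 1.39775. Real growth factor = 1.39775 / 1.45343 ≈ 0.96169.
Annualized: 0.96169^(1/7) − 1 ≈ -0.00557.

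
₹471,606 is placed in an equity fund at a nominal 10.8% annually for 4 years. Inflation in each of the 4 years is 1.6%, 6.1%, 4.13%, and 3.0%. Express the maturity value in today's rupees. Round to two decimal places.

Nominal value at maturity: ₹471,606 × (1 + 10.8%)^4 ≈ ₹710,785.18.
Price-level factor over 4 years: 1.016 × 1.061 × 1.0413 × 1.030 ≈ 1.1561713011.
Dividing the nominal maturity value by the price-level factor gives the value in today's money.

₹614,774.97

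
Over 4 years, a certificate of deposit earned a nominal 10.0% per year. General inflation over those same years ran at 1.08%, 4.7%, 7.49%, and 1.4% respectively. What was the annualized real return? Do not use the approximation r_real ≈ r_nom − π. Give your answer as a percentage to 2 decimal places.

Cumulative inflation factor: 1.0108 × 1.047 × 1.0749 × 1.014 ≈ 1.15350.
Nominal growth factor: 1.46410. Real growth factor = 1.46410 / 1.15350 ≈ 1.26927.
Annualized: 1.26927^(1/4) − 1 ≈ 0.06142.

6.14%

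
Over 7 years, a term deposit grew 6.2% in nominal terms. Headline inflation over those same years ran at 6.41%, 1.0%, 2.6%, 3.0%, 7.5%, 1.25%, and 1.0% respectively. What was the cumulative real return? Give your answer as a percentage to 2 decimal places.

-14.94%

Cumulative inflation factor: 1.0641 × 1.010 × 1.026 × 1.030 × 1.075 × 1.0125 × 1.010 ≈ 1.24857.
Nominal growth factor: 1.06200. Real growth factor = 1.06200 / 1.24857 ≈ 0.85057.
Total real return ≈ -14.9428%.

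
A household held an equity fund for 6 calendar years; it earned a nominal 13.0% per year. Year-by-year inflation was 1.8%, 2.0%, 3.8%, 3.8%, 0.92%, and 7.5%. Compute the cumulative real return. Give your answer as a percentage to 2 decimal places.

Cumulative inflation factor: 1.018 × 1.020 × 1.038 × 1.038 × 1.0092 × 1.075 ≈ 1.21375.
Nominal growth factor: 2.08195. Real growth factor = 2.08195 / 1.21375 ≈ 1.71531.
Total real return ≈ 71.5309%.

71.53%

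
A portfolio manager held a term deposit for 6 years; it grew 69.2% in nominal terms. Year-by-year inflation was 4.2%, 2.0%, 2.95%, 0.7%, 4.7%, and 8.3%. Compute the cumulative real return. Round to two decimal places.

35.43%

Cumulative inflation factor: 1.042 × 1.020 × 1.0295 × 1.007 × 1.047 × 1.083 ≈ 1.24939.
Nominal growth factor: 1.69200. Real growth factor = 1.69200 / 1.24939 ≈ 1.35426.
Total real return ≈ 35.4258%.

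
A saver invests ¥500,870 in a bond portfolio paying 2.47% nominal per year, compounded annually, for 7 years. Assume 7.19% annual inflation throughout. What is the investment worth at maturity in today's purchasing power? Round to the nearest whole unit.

¥365,445

Nominal value at maturity: ¥500,870 × (1 + 2.47%)^7 ≈ ¥594,158.
Price-level factor over 7 years: (1 + 7.19%)^7 ≈ 1.6258478328.
The maturity value deflated by that factor is the answer in today's purchasing power.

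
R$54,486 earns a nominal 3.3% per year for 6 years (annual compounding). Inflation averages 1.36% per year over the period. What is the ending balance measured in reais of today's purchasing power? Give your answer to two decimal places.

R$61,050.22

Nominal value at maturity: R$54,486 × (1 + 3.3%)^6 ≈ R$66,204.40.
Price-level factor over 6 years: (1 + 1.36%)^6 ≈ 1.0844252251.
The maturity value deflated by that factor is the answer in today's purchasing power.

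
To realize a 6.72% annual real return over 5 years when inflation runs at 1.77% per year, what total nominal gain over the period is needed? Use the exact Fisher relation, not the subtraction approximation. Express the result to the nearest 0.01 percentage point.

51.12%

Required annual nominal rate: (1+6.72%)(1+1.77%) − 1 = 8.608944%.
Cumulative over 5 years: (1 + 0.08608944)^5 − 1 ≈ 0.51122.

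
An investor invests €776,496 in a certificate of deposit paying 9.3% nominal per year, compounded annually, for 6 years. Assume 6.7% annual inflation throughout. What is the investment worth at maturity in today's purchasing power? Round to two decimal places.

€897,167.80

Nominal value at maturity: €776,496 × (1 + 9.3%)^6 ≈ €1,323,915.28.
Price-level factor over 6 years: (1 + 6.7%)^6 ≈ 1.4756607180.
Dividing the nominal maturity value by the price-level factor gives the value in today's money.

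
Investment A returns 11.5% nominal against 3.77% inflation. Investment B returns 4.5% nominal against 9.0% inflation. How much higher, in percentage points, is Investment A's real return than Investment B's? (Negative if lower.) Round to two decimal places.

Investment A real return: 1.115/1.0377 − 1 = 7.449%.
Investment B real return: 1.045/1.090 − 1 = -4.128%.
Difference: 7.449 − (-4.128) = 11.577 pp.

11.58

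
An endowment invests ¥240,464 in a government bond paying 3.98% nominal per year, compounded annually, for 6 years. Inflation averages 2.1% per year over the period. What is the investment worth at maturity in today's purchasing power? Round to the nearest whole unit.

¥268,284

Nominal value at maturity: ¥240,464 × (1 + 3.98%)^6 ≈ ¥303,913.
Price-level factor over 6 years: (1 + 2.1%)^6 ≈ 1.1328031618.
Dividing the nominal maturity value by the price-level factor gives the value in today's money.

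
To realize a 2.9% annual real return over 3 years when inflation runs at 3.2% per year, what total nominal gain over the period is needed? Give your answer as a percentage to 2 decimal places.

Required annual nominal rate: (1+2.9%)(1+3.2%) − 1 = 6.1928%.
Cumulative over 3 years: (1 + 0.061928)^3 − 1 ≈ 0.19753.

19.75%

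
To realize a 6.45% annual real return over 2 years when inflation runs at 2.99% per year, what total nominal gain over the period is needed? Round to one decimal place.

20.2%

Required annual nominal rate: (1+6.45%)(1+2.99%) − 1 = 9.632855%.
Cumulative over 2 years: (1 + 0.09632855)^2 − 1 ≈ 0.20194.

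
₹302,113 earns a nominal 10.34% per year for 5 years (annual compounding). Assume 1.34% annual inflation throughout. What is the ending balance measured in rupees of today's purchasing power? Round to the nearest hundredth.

₹462,306.30

Nominal value at maturity: ₹302,113 × (1 + 10.34%)^5 ≈ ₹494,122.14.
Price-level factor over 5 years: (1 + 1.34%)^5 ≈ 1.0688198227.
The maturity value deflated by that factor is the answer in today's purchasing power.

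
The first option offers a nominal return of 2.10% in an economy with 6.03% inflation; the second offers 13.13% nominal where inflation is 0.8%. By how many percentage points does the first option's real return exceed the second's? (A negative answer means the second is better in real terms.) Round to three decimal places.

The first option real return: 1.0210/1.0603 − 1 = -3.7065%.
The second real return: 1.1313/1.008 − 1 = 12.2321%.
Difference: -3.7065 − 12.2321 = -15.9386 pp.

-15.939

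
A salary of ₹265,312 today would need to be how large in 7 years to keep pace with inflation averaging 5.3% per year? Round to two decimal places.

Cumulative price-level factor: (1+5.3%)^7 ≈ 1.4354848003.
Multiplying ₹265,312 by the price-level factor gives the future nominal sum.

₹380,851.34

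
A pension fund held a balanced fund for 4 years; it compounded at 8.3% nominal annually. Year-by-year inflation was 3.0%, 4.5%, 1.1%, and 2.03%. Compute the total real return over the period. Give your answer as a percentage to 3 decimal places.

23.903%

Cumulative inflation factor: 1.030 × 1.045 × 1.011 × 1.0203 ≈ 1.11028.
Nominal growth factor: 1.37567. Real growth factor = 1.37567 / 1.11028 ≈ 1.23903.
Total real return ≈ 23.9028%.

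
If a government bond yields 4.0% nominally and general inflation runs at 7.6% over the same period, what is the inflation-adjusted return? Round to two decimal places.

Real return via the Fisher equation: (1 + 4.0%)/(1 + 7.6%) − 1 = 1.040/1.076 − 1 ≈ -0.03346.

-3.35%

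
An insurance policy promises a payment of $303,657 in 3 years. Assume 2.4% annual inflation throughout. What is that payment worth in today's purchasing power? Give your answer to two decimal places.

Price-level factor over 3 years: (1 + 2.4%)^3 = 1.073741824.
Purchasing power today: $303,657 divided by that factor.

$282,802.62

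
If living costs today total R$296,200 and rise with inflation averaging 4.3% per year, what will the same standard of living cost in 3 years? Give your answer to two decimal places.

R$336,076.37

Cumulative price-level factor: (1+4.3%)^3 = 1.134626507.
Multiplying R$296,200 by the price-level factor gives the future nominal sum.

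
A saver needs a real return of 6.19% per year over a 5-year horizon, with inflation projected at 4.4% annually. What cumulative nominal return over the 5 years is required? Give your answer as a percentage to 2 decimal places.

67.46%

Required annual nominal rate: (1+6.19%)(1+4.4%) − 1 = 10.86236%.
Cumulative over 5 years: (1 + 0.1086236)^5 − 1 ≈ 0.67464.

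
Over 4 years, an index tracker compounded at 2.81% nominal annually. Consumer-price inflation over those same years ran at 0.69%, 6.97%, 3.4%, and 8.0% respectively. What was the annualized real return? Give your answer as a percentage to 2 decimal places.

Cumulative inflation factor: 1.0069 × 1.0697 × 1.034 × 1.080 ≈ 1.20280.
Nominal growth factor: 1.11723. Real growth factor = 1.11723 / 1.20280 ≈ 0.92886.
Annualized: 0.92886^(1/4) − 1 ≈ -0.01828.

-1.83%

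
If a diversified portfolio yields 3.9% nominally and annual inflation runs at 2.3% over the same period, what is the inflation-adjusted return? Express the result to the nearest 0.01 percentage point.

Real return via the Fisher equation: (1 + 3.9%)/(1 + 2.3%) − 1 = 1.039/1.023 − 1 ≈ 0.01564.

1.56%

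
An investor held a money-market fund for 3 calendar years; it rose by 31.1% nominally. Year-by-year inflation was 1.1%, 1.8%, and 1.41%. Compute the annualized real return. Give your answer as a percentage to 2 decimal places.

7.90%

Cumulative inflation factor: 1.011 × 1.018 × 1.0141 ≈ 1.04371.
Nominal growth factor: 1.31100. Real growth factor = 1.31100 / 1.04371 ≈ 1.25610.
Annualized: 1.25610^(1/3) − 1 ≈ 0.07897.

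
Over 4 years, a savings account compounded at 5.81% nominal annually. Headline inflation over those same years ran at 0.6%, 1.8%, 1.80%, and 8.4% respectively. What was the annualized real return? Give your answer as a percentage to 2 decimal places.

Cumulative inflation factor: 1.006 × 1.018 × 1.0180 × 1.084 ≈ 1.13012.
Nominal growth factor: 1.25345. Real growth factor = 1.25345 / 1.13012 ≈ 1.10913.
Annualized: 1.10913^(1/4) − 1 ≈ 0.02623.

2.62%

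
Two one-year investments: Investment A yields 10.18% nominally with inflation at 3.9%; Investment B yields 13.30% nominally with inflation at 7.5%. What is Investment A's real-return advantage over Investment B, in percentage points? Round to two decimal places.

Investment A real return: 1.1018/1.039 − 1 = 6.044%.
Investment B real return: 1.1330/1.075 − 1 = 5.395%.
Difference: 6.044 − 5.395 = 0.649 pp.

0.65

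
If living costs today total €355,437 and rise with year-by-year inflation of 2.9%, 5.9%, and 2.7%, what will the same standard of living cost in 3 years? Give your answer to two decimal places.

Cumulative price-level factor: 1.029 × 1.059 × 1.027 = 1.119133197.
Multiplying €355,437 by the price-level factor gives the future nominal sum.

€397,781.35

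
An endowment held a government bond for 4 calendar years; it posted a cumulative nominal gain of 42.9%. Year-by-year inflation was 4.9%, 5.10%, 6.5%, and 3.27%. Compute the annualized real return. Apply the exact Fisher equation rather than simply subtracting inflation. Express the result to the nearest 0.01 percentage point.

Cumulative inflation factor: 1.049 × 1.0510 × 1.065 × 1.0327 ≈ 1.21256.
Nominal growth factor: 1.42900. Real growth factor = 1.42900 / 1.21256 ≈ 1.17850.
Annualized: 1.17850^(1/4) − 1 ≈ 0.04192.

4.19%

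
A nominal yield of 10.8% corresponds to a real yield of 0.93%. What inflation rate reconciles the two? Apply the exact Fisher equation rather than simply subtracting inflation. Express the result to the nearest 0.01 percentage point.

From (1+r_nom) = (1+r_real)(1+π), we get 1+π = (1 + 10.8%)/(1 + 0.93%) = 1.108/1.0093 ≈ 1.09779.
So π ≈ 9.7791%.

9.78%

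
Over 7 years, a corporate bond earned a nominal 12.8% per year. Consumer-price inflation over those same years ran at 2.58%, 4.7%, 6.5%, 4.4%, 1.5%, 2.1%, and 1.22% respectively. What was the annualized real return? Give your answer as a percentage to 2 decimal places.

Cumulative inflation factor: 1.0258 × 1.047 × 1.065 × 1.044 × 1.015 × 1.021 × 1.0122 ≈ 1.25261.
Nominal growth factor: 2.32361. Real growth factor = 2.32361 / 1.25261 ≈ 1.85501.
Annualized: 1.85501^(1/7) − 1 ≈ 0.09228.

9.23%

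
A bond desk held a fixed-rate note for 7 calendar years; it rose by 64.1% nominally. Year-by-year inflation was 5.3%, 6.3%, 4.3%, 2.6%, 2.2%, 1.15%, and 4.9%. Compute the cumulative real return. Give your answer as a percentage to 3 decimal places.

Cumulative inflation factor: 1.053 × 1.063 × 1.043 × 1.026 × 1.022 × 1.0115 × 1.049 ≈ 1.29893.
Nominal growth factor: 1.64100. Real growth factor = 1.64100 / 1.29893 ≈ 1.26335.
Total real return ≈ 26.3348%.

26.335%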